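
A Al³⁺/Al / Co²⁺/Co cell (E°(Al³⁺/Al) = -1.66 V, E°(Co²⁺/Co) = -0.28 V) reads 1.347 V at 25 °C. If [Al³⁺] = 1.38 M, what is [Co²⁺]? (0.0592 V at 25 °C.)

0.095 M

From the Nernst equation, log Q = n(E° − E)/0.0592 = 6(1.38 − 1.347)/0.0592 = 3.345, so Q = 2210.
With Q = [Al³⁺]^2/[Co²⁺]^3 and the known concentrations, [Co²⁺]^3 in the denominator gives [Co²⁺] = 0.095 M.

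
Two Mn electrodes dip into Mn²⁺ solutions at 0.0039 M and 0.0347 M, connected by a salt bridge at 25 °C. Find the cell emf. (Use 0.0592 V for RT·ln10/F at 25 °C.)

0.028 V

Both half-cells are Mn²⁺/Mn, so E°_cell = 0. The concentrated side is the cathode; the cell reaction moves Mn²⁺ from high to low concentration with n = 2.
Q = [Mn²⁺]_dilute/[Mn²⁺]_conc = 0.0039/0.0347 = 0.112.
E = 0 − (0.0592/2) log Q = −(0.0592/2)(-0.949) = 0.0281 V.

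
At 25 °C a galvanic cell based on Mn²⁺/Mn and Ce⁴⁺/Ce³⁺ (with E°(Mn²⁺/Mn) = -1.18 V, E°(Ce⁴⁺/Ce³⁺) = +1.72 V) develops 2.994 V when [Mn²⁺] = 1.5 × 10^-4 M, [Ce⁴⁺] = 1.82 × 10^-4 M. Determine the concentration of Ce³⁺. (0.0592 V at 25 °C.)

From the Nernst equation, log Q = n(E° − E)/0.0592 = 2(2.90 − 2.994)/0.0592 = -3.176, so Q = 6.67 × 10^-4.
With Q = [Mn²⁺]·[Ce³⁺]^2/[Ce⁴⁺]^2 and the known concentrations, [Ce³⁺]^2 in the numerator gives [Ce³⁺] = 3.8 × 10^-4 M.

3.8 × 10^-4 M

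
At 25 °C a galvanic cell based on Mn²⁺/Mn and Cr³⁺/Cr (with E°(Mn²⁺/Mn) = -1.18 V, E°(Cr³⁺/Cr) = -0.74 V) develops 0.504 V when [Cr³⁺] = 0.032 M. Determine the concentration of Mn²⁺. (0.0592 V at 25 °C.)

From the Nernst equation, log Q = n(E° − E)/0.0592 = 6(0.44 − 0.504)/0.0592 = -6.486, so Q = 3.26 × 10^-7.
With Q = [Mn²⁺]^3/[Cr³⁺]^2 and the known concentrations, [Mn²⁺]^3 in the numerator gives [Mn²⁺] = 6.9 × 10^-4 M.

6.9 × 10^-4 M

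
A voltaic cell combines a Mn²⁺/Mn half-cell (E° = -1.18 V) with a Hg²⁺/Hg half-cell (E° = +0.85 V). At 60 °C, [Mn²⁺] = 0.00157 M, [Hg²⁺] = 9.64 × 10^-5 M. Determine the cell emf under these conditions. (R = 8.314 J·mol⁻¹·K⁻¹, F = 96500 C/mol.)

The Hg²⁺/Hg couple has the higher reduction potential and acts as the cathode, so E°_cell = +0.85 − (-1.18) = 2.03 V.
Balancing electrons gives n = 2; the reaction quotient is Q = [Mn²⁺]/[Hg²⁺] = 16.3.
E = E° − (RT/nF) ln Q = 2.03 − (8.314×333)/(2×96500) × (2.790) = 2.030 − 0.040 = 1.990 V.

1.99 V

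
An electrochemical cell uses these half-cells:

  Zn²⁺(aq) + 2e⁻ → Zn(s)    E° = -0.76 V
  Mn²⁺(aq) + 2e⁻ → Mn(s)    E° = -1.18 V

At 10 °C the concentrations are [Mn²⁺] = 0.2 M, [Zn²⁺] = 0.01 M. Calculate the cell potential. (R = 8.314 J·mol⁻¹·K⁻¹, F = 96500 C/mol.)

0.383 V

The Zn²⁺/Zn couple has the higher reduction potential and acts as the cathode, so E°_cell = -0.76 − (-1.18) = 0.42 V.
Balancing electrons gives n = 2; the reaction quotient is Q = [Mn²⁺]/[Zn²⁺] = 20.0.
E = E° − (RT/nF) ln Q = 0.42 − (8.314×283)/(2×96500) × (2.996) = 0.420 − 0.037 = 0.383 V.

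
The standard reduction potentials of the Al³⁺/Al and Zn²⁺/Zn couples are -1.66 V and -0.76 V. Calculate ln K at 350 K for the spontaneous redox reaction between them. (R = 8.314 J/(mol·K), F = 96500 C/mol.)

ln K = 179.1

E°_cell = -0.76 − (-1.66) = 0.90 V, with n = 6 electrons transferred.
At equilibrium E = 0, so the Nernst equation gives ln K = nFE°/RT = (6)(96500)(0.90)/((8.314)(350)) = 179.08.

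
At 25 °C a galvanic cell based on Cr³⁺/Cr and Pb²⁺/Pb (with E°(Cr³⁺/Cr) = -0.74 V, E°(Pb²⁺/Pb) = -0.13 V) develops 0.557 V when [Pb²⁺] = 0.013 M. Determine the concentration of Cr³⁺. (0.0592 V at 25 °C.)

From the Nernst equation, log Q = n(E° − E)/0.0592 = 6(0.61 − 0.557)/0.0592 = 5.372, so Q = 2.35 × 10^5.
With Q = [Cr³⁺]^2/[Pb²⁺]^3 and the known concentrations, [Cr³⁺]^2 in the numerator gives [Cr³⁺] = 0.72 M.

0.72 M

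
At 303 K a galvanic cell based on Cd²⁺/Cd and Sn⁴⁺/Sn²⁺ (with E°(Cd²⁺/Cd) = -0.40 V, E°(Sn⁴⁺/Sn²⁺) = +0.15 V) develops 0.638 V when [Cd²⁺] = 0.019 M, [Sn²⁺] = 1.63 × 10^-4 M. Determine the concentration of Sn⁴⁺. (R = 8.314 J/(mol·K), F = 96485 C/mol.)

0.0026 M

From the Nernst equation, ln Q = nF(E° − E)/RT = 2×96485×(0.55 − 0.638)/(8.314×303) = -6.741, so Q = 0.00118.
With Q = [Cd²⁺]·[Sn²⁺]/[Sn⁴⁺] and the known concentrations, [Sn⁴⁺] in the denominator gives [Sn⁴⁺] = 0.0026 M.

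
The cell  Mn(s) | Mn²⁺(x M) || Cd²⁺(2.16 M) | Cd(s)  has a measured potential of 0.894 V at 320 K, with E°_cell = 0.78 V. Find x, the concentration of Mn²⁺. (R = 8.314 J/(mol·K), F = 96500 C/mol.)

From the Nernst equation, ln Q = nF(E° − E)/RT = 2×96500×(0.78 − 0.894)/(8.314×320) = -8.270, so Q = 2.56 × 10^-4.
With Q = [Mn²⁺]/[Cd²⁺] and the known concentrations, [Mn²⁺] in the numerator gives [Mn²⁺] = 5.5 × 10^-4 M.

5.5 × 10^-4 M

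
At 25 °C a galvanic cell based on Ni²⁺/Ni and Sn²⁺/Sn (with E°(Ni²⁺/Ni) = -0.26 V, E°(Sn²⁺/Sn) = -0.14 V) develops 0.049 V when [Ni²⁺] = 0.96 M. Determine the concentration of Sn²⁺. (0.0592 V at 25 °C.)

From the Nernst equation, log Q = n(E° − E)/0.0592 = 2(0.12 − 0.049)/0.0592 = 2.399, so Q = 250.
With Q = [Ni²⁺]/[Sn²⁺] and the known concentrations, [Sn²⁺] in the denominator gives [Sn²⁺] = 0.0038 M.

0.0038 M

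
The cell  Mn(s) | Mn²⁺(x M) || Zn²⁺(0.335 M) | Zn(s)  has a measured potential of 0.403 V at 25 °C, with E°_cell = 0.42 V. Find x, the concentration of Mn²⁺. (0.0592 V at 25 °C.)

1.3 M

From the Nernst equation, log Q = n(E° − E)/0.0592 = 2(0.42 − 0.403)/0.0592 = 0.574, so Q = 3.75.
With Q = [Mn²⁺]/[Zn²⁺] and the known concentrations, [Mn²⁺] in the numerator gives [Mn²⁺] = 1.3 M.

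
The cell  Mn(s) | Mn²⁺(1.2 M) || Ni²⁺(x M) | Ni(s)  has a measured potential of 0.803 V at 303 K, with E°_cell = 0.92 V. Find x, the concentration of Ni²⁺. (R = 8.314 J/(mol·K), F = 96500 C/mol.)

1.5 × 10^-4 M

From the Nernst equation, ln Q = nF(E° − E)/RT = 2×96500×(0.92 − 0.803)/(8.314×303) = 8.964, so Q = 7810.
With Q = [Mn²⁺]/[Ni²⁺] and the known concentrations, [Ni²⁺] in the denominator gives [Ni²⁺] = 1.5 × 10^-4 M.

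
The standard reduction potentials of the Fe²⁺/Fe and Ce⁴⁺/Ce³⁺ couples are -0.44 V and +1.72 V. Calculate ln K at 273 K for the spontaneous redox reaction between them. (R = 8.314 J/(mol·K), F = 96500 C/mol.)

ln K = 183.7

E°_cell = +1.72 − (-0.44) = 2.16 V, with n = 2 electrons transferred.
At equilibrium E = 0, so the Nernst equation gives ln K = nFE°/RT = (2)(96500)(2.16)/((8.314)(273)) = 183.67.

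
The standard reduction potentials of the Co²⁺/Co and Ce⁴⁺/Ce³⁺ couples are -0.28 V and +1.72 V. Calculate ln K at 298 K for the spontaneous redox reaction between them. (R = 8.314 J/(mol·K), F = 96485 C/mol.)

ln K = 155.8

E°_cell = +1.72 − (-0.28) = 2.00 V, with n = 2 electrons transferred.
At equilibrium E = 0, so the Nernst equation gives ln K = nFE°/RT = (2)(96485)(2.00)/((8.314)(298)) = 155.77.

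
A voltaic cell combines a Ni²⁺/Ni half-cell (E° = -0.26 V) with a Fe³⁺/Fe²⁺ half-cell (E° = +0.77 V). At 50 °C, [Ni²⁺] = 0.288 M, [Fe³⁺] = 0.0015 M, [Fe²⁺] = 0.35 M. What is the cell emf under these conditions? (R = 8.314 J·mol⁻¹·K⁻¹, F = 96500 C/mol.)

The Fe³⁺/Fe²⁺ couple has the higher reduction potential and acts as the cathode, so E°_cell = +0.77 − (-0.26) = 1.03 V.
Balancing electrons gives n = 2; the reaction quotient is Q = [Ni²⁺]·[Fe²⁺]^2/[Fe³⁺]^2 = 1.57 × 10^4.
E = E° − (RT/nF) ln Q = 1.03 − (8.314×323)/(2×96500) × (9.660) = 1.030 − 0.134 = 0.896 V.

0.896 V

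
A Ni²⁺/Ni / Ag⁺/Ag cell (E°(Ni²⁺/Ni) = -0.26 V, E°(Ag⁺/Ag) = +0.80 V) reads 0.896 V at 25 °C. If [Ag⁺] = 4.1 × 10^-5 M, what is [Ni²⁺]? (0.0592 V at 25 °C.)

From the Nernst equation, log Q = n(E° − E)/0.0592 = 2(1.06 − 0.896)/0.0592 = 5.541, so Q = 3.47 × 10^5.
With Q = [Ni²⁺]/[Ag⁺]^2 and the known concentrations, [Ni²⁺] in the numerator gives [Ni²⁺] = 5.8 × 10^-4 M.

5.8 × 10^-4 M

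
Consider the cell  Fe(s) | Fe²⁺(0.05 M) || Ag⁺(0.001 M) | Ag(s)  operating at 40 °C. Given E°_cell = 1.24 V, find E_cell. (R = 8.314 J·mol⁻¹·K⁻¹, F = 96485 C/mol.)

Balancing electrons gives n = 2; the reaction quotient is Q = [Fe²⁺]/[Ag⁺]^2 = 5 × 10^4.
E = E° − (RT/nF) ln Q = 1.24 − (8.314×313)/(2×96485) × (10.820) = 1.240 − 0.146 = 1.094 V.

1.09 V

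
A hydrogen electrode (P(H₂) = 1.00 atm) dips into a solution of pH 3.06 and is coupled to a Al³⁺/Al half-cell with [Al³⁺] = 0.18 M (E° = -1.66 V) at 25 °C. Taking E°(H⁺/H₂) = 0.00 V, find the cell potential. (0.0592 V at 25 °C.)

The hydrogen couple is the cathode, so E°_cell = 1.66 V; n = 6.
[H⁺] = 10^(−3.06) = 8.7 × 10^-4 M, and Q = [Al³⁺]^2·P(H₂)^3 / [H⁺]^6 = 7.42 × 10^16.
E = E° − (0.0592/6) log Q = 1.66 − (0.0592/6)(16.871) = 1.494 V.

1.49 V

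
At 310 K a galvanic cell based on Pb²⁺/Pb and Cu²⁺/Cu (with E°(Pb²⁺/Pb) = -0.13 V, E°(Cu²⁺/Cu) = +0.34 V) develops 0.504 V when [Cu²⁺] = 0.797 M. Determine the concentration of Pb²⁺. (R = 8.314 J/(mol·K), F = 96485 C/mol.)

From the Nernst equation, ln Q = nF(E° − E)/RT = 2×96485×(0.47 − 0.504)/(8.314×310) = -2.546, so Q = 0.0784.
With Q = [Pb²⁺]/[Cu²⁺] and the known concentrations, [Pb²⁺] in the numerator gives [Pb²⁺] = 0.063 M.

0.063 M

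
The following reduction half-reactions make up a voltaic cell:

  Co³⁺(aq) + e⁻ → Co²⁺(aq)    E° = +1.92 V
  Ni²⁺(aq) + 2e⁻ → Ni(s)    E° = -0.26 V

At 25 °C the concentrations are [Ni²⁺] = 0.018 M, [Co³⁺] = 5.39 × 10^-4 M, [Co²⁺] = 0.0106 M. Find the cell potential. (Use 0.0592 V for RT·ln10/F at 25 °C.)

The Co³⁺/Co²⁺ couple has the higher reduction potential and acts as the cathode, so E°_cell = +1.92 − (-0.26) = 2.18 V.
Balancing electrons gives n = 2; the reaction quotient is Q = [Ni²⁺]·[Co²⁺]^2/[Co³⁺]^2 = 6.96.
At 25 °C, E = E° − (0.0592/n) log Q = 2.18 − (0.0592/2)(0.843) = 2.180 − 0.025 = 2.155 V.

2.16 V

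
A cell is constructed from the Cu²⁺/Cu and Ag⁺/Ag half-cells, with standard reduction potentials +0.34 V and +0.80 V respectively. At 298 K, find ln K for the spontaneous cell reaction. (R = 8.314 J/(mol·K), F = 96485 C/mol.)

ln K = 35.8

E°_cell = +0.80 − (+0.34) = 0.46 V, with n = 2 electrons transferred.
At equilibrium E = 0, so the Nernst equation gives ln K = nFE°/RT = (2)(96485)(0.46)/((8.314)(298)) = 35.83.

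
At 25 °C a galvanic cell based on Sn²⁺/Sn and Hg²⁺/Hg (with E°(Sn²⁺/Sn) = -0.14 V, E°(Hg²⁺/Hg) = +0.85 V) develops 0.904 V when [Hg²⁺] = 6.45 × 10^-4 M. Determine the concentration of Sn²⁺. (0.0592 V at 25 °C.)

From the Nernst equation, log Q = n(E° − E)/0.0592 = 2(0.99 − 0.904)/0.0592 = 2.905, so Q = 804.
With Q = [Sn²⁺]/[Hg²⁺] and the known concentrations, [Sn²⁺] in the numerator gives [Sn²⁺] = 0.52 M.

0.52 M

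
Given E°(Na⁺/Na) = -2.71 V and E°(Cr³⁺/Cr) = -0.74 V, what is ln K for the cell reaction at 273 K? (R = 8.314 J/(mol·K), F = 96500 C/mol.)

ln K = 251.3

E°_cell = -0.74 − (-2.71) = 1.97 V, with n = 3 electrons transferred.
At equilibrium E = 0, so the Nernst equation gives ln K = nFE°/RT = (3)(96500)(1.97)/((8.314)(273)) = 251.27.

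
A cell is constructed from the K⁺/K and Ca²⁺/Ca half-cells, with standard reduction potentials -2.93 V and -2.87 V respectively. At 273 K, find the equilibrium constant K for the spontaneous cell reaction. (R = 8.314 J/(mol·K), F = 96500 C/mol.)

160

E°_cell = -2.87 − (-2.93) = 0.06 V, with n = 2 electrons transferred.
At equilibrium E = 0, so the Nernst equation gives ln K = nFE°/RT = (2)(96500)(0.06)/((8.314)(273)) = 5.10.
K = e^5.10 = 160.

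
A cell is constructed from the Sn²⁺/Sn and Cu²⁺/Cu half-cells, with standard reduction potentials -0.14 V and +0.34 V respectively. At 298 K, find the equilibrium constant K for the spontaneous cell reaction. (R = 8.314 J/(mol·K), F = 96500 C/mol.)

E°_cell = +0.34 − (-0.14) = 0.48 V, with n = 2 electrons transferred.
At equilibrium E = 0, so the Nernst equation gives ln K = nFE°/RT = (2)(96500)(0.48)/((8.314)(298)) = 37.39.
K = e^37.39 = 1.7 × 10^16.

1.7 × 10^16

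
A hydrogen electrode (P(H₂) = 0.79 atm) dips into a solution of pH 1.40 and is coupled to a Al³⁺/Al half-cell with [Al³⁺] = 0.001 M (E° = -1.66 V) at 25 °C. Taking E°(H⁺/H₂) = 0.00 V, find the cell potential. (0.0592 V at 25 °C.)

1.64 V

The hydrogen couple is the cathode, so E°_cell = 1.66 V; n = 6.
[H⁺] = 10^(−1.40) = 0.040 M, and Q = [Al³⁺]^2·P(H₂)^3 / [H⁺]^6 = 124.
E = E° − (0.0592/6) log Q = 1.66 − (0.0592/6)(2.093) = 1.639 V.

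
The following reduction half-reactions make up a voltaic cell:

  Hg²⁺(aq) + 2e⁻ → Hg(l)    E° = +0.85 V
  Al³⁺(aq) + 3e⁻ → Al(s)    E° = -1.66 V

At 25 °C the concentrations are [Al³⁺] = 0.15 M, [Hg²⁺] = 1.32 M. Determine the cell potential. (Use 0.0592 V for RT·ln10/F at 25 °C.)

The Hg²⁺/Hg couple has the higher reduction potential and acts as the cathode, so E°_cell = +0.85 − (-1.66) = 2.51 V.
Balancing electrons gives n = 6; the reaction quotient is Q = [Al³⁺]^2/[Hg²⁺]^3 = 0.00978.
At 25 °C, E = E° − (0.0592/n) log Q = 2.51 − (0.0592/6)(-2.010) = 2.510 + 0.020 = 2.530 V.

2.53 V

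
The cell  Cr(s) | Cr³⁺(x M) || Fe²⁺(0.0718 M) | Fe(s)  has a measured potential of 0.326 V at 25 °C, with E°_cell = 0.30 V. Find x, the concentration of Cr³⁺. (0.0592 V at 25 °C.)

9.3 × 10^-4 M

From the Nernst equation, log Q = n(E° − E)/0.0592 = 6(0.30 − 0.326)/0.0592 = -2.635, so Q = 0.00232.
With Q = [Cr³⁺]^2/[Fe²⁺]^3 and the known concentrations, [Cr³⁺]^2 in the numerator gives [Cr³⁺] = 9.3 × 10^-4 M.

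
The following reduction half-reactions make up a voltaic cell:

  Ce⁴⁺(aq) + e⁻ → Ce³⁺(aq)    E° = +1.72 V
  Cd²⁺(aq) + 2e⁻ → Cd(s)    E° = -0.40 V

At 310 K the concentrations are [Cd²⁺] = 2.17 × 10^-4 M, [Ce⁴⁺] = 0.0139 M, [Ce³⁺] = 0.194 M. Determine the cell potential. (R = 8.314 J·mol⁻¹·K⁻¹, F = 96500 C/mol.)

2.16 V

The Ce⁴⁺/Ce³⁺ couple has the higher reduction potential and acts as the cathode, so E°_cell = +1.72 − (-0.40) = 2.12 V.
Balancing electrons gives n = 2; the reaction quotient is Q = [Cd²⁺]·[Ce³⁺]^2/[Ce⁴⁺]^2 = 0.0423.
E = E° − (RT/nF) ln Q = 2.12 − (8.314×310)/(2×96500) × (-3.164) = 2.120 + 0.042 = 2.162 V.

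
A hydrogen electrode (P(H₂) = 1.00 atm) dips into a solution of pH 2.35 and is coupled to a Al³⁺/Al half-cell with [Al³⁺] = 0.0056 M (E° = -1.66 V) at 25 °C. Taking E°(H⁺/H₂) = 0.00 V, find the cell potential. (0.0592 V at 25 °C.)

The hydrogen couple is the cathode, so E°_cell = 1.66 V; n = 6.
[H⁺] = 10^(−2.35) = 0.0045 M, and Q = [Al³⁺]^2·P(H₂)^3 / [H⁺]^6 = 3.95 × 10^9.
E = E° − (0.0592/6) log Q = 1.66 − (0.0592/6)(9.596) = 1.565 V.

1.57 V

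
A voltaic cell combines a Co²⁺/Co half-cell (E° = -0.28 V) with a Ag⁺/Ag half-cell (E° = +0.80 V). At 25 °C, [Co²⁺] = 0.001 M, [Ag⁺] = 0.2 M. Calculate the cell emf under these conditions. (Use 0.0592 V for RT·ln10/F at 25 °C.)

1.13 V

The Ag⁺/Ag couple has the higher reduction potential and acts as the cathode, so E°_cell = +0.80 − (-0.28) = 1.08 V.
Balancing electrons gives n = 2; the reaction quotient is Q = [Co²⁺]/[Ag⁺]^2 = 0.0250.
At 25 °C, E = E° − (0.0592/n) log Q = 1.08 − (0.0592/2)(-1.602) = 1.080 + 0.047 = 1.127 V.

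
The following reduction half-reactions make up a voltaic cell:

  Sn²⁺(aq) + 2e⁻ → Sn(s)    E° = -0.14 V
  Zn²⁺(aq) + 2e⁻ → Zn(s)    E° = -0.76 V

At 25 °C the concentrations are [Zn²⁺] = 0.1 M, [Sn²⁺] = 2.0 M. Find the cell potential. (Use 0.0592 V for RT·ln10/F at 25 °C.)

The Sn²⁺/Sn couple has the higher reduction potential and acts as the cathode, so E°_cell = -0.14 − (-0.76) = 0.62 V.
Balancing electrons gives n = 2; the reaction quotient is Q = [Zn²⁺]/[Sn²⁺] = 0.0500.
At 25 °C, E = E° − (0.0592/n) log Q = 0.62 − (0.0592/2)(-1.301) = 0.620 + 0.039 = 0.659 V.

0.659 V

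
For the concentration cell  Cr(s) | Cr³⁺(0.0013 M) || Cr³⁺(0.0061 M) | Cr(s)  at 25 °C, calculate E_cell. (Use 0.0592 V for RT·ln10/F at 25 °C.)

Both half-cells are Cr³⁺/Cr, so E°_cell = 0. The concentrated side is the cathode; the cell reaction moves Cr³⁺ from high to low concentration with n = 3.
Q = [Cr³⁺]_dilute/[Cr³⁺]_conc = 0.0013/0.0061 = 0.213.
E = 0 − (0.0592/3) log Q = −(0.0592/3)(-0.671) = 0.0132 V.

0.013 V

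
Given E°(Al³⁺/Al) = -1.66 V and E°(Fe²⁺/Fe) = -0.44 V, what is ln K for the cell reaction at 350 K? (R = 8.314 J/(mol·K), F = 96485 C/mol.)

E°_cell = -0.44 − (-1.66) = 1.22 V, with n = 6 electrons transferred.
At equilibrium E = 0, so the Nernst equation gives ln K = nFE°/RT = (6)(96485)(1.22)/((8.314)(350)) = 242.71.

ln K = 242.7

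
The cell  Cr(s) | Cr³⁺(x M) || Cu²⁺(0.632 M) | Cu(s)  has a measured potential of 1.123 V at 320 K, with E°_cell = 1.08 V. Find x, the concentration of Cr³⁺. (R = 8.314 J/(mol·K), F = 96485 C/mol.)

From the Nernst equation, ln Q = nF(E° − E)/RT = 6×96485×(1.08 − 1.123)/(8.314×320) = -9.357, so Q = 8.64 × 10^-5.
With Q = [Cr³⁺]^2/[Cu²⁺]^3 and the known concentrations, [Cr³⁺]^2 in the numerator gives [Cr³⁺] = 0.0047 M.

0.0047 M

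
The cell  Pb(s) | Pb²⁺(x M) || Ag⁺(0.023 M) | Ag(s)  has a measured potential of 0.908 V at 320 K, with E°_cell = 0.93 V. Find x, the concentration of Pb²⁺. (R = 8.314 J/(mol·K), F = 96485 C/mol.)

0.0026 M

From the Nernst equation, ln Q = nF(E° − E)/RT = 2×96485×(0.93 − 0.908)/(8.314×320) = 1.596, so Q = 4.93.
With Q = [Pb²⁺]/[Ag⁺]^2 and the known concentrations, [Pb²⁺] in the numerator gives [Pb²⁺] = 0.0026 M.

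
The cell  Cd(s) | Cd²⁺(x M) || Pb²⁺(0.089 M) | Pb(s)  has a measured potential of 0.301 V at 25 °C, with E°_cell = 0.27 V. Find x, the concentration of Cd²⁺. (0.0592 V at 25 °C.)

0.008 M

From the Nernst equation, log Q = n(E° − E)/0.0592 = 2(0.27 − 0.301)/0.0592 = -1.047, so Q = 0.0897.
With Q = [Cd²⁺]/[Pb²⁺] and the known concentrations, [Cd²⁺] in the numerator gives [Cd²⁺] = 0.008 M.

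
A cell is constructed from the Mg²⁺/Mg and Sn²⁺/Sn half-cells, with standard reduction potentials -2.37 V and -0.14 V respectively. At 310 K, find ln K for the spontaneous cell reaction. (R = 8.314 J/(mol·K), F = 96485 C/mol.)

ln K = 167.0

E°_cell = -0.14 − (-2.37) = 2.23 V, with n = 2 electrons transferred.
At equilibrium E = 0, so the Nernst equation gives ln K = nFE°/RT = (2)(96485)(2.23)/((8.314)(310)) = 166.96.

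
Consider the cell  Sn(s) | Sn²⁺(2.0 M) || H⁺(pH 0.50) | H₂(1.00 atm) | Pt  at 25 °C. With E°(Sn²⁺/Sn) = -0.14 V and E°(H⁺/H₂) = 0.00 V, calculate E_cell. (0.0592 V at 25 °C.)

The hydrogen couple is the cathode, so E°_cell = 0.14 V; n = 2.
[H⁺] = 10^(−0.50) = 0.32 M, and Q = [Sn²⁺]·P(H₂) / [H⁺]^2 = 20.0.
E = E° − (0.0592/2) log Q = 0.14 − (0.0592/2)(1.301) = 0.101 V.

0.10 V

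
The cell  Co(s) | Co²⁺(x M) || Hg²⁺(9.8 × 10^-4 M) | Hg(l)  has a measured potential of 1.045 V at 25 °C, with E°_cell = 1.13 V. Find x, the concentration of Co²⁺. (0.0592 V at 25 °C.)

0.73 M

From the Nernst equation, log Q = n(E° − E)/0.0592 = 2(1.13 − 1.045)/0.0592 = 2.872, so Q = 744.
With Q = [Co²⁺]/[Hg²⁺] and the known concentrations, [Co²⁺] in the numerator gives [Co²⁺] = 0.73 M.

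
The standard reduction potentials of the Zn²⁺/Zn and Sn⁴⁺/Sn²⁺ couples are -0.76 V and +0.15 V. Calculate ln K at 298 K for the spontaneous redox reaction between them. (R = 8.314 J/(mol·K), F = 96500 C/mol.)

ln K = 70.9

E°_cell = +0.15 − (-0.76) = 0.91 V, with n = 2 electrons transferred.
At equilibrium E = 0, so the Nernst equation gives ln K = nFE°/RT = (2)(96500)(0.91)/((8.314)(298)) = 70.89.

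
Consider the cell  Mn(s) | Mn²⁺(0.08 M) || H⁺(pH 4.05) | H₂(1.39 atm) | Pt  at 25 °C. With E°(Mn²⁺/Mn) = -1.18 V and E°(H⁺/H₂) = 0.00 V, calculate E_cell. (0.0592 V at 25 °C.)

0.97 V

The hydrogen couple is the cathode, so E°_cell = 1.18 V; n = 2.
[H⁺] = 10^(−4.05) = 8.9 × 10^-5 M, and Q = [Mn²⁺]·P(H₂) / [H⁺]^2 = 1.4 × 10^7.
E = E° − (0.0592/2) log Q = 1.18 − (0.0592/2)(7.146) = 0.968 V.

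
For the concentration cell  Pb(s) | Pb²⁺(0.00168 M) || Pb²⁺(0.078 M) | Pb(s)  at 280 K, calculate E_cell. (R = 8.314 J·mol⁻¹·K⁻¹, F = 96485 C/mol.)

0.046 V

Both half-cells are Pb²⁺/Pb, so E°_cell = 0. The concentrated side is the cathode; the cell reaction moves Pb²⁺ from high to low concentration with n = 2.
Q = [Pb²⁺]_dilute/[Pb²⁺]_conc = 0.00168/0.078 = 0.0215.
E = 0 − (RT/nF) ln Q = −((8.314×280)/(2×96485))(-3.838) = 0.0463 V.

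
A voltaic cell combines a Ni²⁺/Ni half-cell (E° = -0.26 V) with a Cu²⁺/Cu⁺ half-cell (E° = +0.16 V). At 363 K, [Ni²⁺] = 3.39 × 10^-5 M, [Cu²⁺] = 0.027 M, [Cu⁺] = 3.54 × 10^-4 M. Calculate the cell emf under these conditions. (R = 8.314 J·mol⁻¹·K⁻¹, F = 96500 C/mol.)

The Cu²⁺/Cu⁺ couple has the higher reduction potential and acts as the cathode, so E°_cell = +0.16 − (-0.26) = 0.42 V.
Balancing electrons gives n = 2; the reaction quotient is Q = [Ni²⁺]·[Cu⁺]^2/[Cu²⁺]^2 = 5.83 × 10^-9.
E = E° − (RT/nF) ln Q = 0.42 − (8.314×363)/(2×96500) × (-18.961) = 0.420 + 0.296 = 0.716 V.

0.716 V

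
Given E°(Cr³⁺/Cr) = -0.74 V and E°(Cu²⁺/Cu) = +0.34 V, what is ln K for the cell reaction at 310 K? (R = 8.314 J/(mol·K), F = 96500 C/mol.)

ln K = 242.6

E°_cell = +0.34 − (-0.74) = 1.08 V, with n = 6 electrons transferred.
At equilibrium E = 0, so the Nernst equation gives ln K = nFE°/RT = (6)(96500)(1.08)/((8.314)(310)) = 242.62.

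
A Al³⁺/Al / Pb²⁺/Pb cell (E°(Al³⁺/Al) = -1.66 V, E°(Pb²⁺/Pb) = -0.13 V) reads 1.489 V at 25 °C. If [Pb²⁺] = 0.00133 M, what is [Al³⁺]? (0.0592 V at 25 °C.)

From the Nernst equation, log Q = n(E° − E)/0.0592 = 6(1.53 − 1.489)/0.0592 = 4.155, so Q = 1.43 × 10^4.
With Q = [Al³⁺]^2/[Pb²⁺]^3 and the known concentrations, [Al³⁺]^2 in the numerator gives [Al³⁺] = 0.0058 M.

0.0058 M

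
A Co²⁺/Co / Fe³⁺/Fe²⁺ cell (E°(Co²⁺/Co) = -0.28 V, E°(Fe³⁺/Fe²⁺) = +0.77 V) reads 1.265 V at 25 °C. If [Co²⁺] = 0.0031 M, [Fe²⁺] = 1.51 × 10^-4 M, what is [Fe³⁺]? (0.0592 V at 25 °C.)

From the Nernst equation, log Q = n(E° − E)/0.0592 = 2(1.05 − 1.265)/0.0592 = -7.264, so Q = 5.45 × 10^-8.
With Q = [Co²⁺]·[Fe²⁺]^2/[Fe³⁺]^2 and the known concentrations, [Fe³⁺]^2 in the denominator gives [Fe³⁺] = 0.036 M.

0.036 M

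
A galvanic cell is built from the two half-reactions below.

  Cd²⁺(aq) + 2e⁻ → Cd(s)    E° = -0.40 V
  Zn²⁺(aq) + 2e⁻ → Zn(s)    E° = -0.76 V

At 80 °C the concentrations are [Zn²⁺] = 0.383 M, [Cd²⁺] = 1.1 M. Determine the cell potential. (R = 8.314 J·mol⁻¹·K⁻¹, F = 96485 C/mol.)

0.376 V

The Cd²⁺/Cd couple has the higher reduction potential and acts as the cathode, so E°_cell = -0.40 − (-0.76) = 0.36 V.
Balancing electrons gives n = 2; the reaction quotient is Q = [Zn²⁺]/[Cd²⁺] = 0.348.
E = E° − (RT/nF) ln Q = 0.36 − (8.314×353)/(2×96485) × (-1.055) = 0.360 + 0.016 = 0.376 V.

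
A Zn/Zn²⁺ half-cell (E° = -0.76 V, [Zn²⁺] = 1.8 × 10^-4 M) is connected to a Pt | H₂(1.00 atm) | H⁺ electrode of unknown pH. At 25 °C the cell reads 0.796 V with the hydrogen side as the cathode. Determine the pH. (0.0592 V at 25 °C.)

E°_cell = 0.76 V and n = 2.
log Q = n(E° − E)/0.0592 = 2×(0.76 − 0.796)/0.0592 = -1.216.
With Q = [Zn²⁺]·P(H₂) / [H⁺]^2, solving for [H⁺] gives log[H⁺] = -1.264, so pH = 1.26.

pH = 1.26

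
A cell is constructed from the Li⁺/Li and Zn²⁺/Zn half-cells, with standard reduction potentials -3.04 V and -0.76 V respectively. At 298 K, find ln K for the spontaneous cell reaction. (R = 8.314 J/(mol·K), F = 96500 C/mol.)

ln K = 177.6

E°_cell = -0.76 − (-3.04) = 2.28 V, with n = 2 electrons transferred.
At equilibrium E = 0, so the Nernst equation gives ln K = nFE°/RT = (2)(96500)(2.28)/((8.314)(298)) = 177.61.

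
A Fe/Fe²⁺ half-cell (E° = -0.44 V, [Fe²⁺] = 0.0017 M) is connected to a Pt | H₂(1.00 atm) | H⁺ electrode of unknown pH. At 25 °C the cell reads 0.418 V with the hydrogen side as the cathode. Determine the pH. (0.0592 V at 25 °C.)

E°_cell = 0.44 V and n = 2.
log Q = n(E° − E)/0.0592 = 2×(0.44 − 0.418)/0.0592 = 0.743.
With Q = [Fe²⁺]·P(H₂) / [H⁺]^2, solving for [H⁺] gives log[H⁺] = -1.756, so pH = 1.76.

pH = 1.76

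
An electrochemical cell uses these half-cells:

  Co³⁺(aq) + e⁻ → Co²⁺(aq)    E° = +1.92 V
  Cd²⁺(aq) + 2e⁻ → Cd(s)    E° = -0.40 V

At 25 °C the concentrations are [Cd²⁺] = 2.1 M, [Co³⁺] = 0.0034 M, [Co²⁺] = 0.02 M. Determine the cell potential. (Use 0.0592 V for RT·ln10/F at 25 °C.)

The Co³⁺/Co²⁺ couple has the higher reduction potential and acts as the cathode, so E°_cell = +1.92 − (-0.40) = 2.32 V.
Balancing electrons gives n = 2; the reaction quotient is Q = [Cd²⁺]·[Co²⁺]^2/[Co³⁺]^2 = 72.7.
At 25 °C, E = E° − (0.0592/n) log Q = 2.32 − (0.0592/2)(1.861) = 2.320 − 0.055 = 2.265 V.

2.26 V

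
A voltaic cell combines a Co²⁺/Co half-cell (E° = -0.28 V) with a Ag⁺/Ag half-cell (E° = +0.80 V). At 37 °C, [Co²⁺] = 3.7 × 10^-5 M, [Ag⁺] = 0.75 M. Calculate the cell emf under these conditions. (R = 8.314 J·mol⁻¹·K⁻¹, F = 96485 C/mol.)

The Ag⁺/Ag couple has the higher reduction potential and acts as the cathode, so E°_cell = +0.80 − (-0.28) = 1.08 V.
Balancing electrons gives n = 2; the reaction quotient is Q = [Co²⁺]/[Ag⁺]^2 = 6.58 × 10^-5.
E = E° − (RT/nF) ln Q = 1.08 − (8.314×310)/(2×96485) × (-9.629) = 1.080 + 0.129 = 1.209 V.

1.21 V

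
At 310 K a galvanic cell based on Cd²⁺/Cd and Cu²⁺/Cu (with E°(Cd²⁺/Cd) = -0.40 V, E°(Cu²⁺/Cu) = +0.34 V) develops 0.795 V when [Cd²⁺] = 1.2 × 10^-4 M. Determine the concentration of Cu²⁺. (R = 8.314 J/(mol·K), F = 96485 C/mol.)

From the Nernst equation, ln Q = nF(E° − E)/RT = 2×96485×(0.74 − 0.795)/(8.314×310) = -4.118, so Q = 0.0163.
With Q = [Cd²⁺]/[Cu²⁺] and the known concentrations, [Cu²⁺] in the denominator gives [Cu²⁺] = 0.0074 M.

0.0074 M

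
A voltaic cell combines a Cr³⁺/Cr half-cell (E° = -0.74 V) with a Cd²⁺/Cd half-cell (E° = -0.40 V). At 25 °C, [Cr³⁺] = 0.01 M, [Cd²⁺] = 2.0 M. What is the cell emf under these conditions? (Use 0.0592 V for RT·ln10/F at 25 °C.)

The Cd²⁺/Cd couple has the higher reduction potential and acts as the cathode, so E°_cell = -0.40 − (-0.74) = 0.34 V.
Balancing electrons gives n = 6; the reaction quotient is Q = [Cr³⁺]^2/[Cd²⁺]^3 = 1.25 × 10^-5.
At 25 °C, E = E° − (0.0592/n) log Q = 0.34 − (0.0592/6)(-4.903) = 0.340 + 0.048 = 0.388 V.

0.388 V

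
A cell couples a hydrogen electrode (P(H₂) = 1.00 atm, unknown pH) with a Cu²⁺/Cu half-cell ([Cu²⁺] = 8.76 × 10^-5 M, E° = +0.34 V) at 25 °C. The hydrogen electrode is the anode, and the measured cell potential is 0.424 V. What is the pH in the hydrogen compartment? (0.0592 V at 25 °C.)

pH = 3.45

E°_cell = 0.34 V and n = 2.
log Q = n(E° − E)/0.0592 = 2×(0.34 − 0.424)/0.0592 = -2.838.
With Q = [H⁺]^2 / ([Cu²⁺]·P(H₂)), solving for [H⁺] gives log[H⁺] = -3.448, so pH = 3.45.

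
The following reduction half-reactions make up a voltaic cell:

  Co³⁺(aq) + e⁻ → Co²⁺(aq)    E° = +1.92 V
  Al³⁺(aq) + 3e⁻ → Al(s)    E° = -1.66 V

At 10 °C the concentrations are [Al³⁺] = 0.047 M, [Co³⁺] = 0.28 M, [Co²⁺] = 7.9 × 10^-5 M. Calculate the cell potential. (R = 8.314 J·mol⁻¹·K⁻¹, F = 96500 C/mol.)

The Co³⁺/Co²⁺ couple has the higher reduction potential and acts as the cathode, so E°_cell = +1.92 − (-1.66) = 3.58 V.
Balancing electrons gives n = 3; the reaction quotient is Q = [Al³⁺]·[Co²⁺]^3/[Co³⁺]^3 = 1.06 × 10^-12.
E = E° − (RT/nF) ln Q = 3.58 − (8.314×283)/(3×96500) × (-27.577) = 3.580 + 0.224 = 3.804 V.

3.80 V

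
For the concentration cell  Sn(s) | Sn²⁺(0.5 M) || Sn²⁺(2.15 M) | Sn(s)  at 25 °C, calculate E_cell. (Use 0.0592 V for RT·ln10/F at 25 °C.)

Both half-cells are Sn²⁺/Sn, so E°_cell = 0. The concentrated side is the cathode; the cell reaction moves Sn²⁺ from high to low concentration with n = 2.
Q = [Sn²⁺]_dilute/[Sn²⁺]_conc = 0.5/2.15 = 0.233.
E = 0 − (0.0592/2) log Q = −(0.0592/2)(-0.633) = 0.0187 V.

0.019 V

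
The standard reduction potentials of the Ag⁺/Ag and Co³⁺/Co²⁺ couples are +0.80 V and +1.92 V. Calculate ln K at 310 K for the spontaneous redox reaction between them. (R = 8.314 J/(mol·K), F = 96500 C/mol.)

ln K = 41.9

E°_cell = +1.92 − (+0.80) = 1.12 V, with n = 1 electron transferred.
At equilibrium E = 0, so the Nernst equation gives ln K = nFE°/RT = (1)(96500)(1.12)/((8.314)(310)) = 41.93.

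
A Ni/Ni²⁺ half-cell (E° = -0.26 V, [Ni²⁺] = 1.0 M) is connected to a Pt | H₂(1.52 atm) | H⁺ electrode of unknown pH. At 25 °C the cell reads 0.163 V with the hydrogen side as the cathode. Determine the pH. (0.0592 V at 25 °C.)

pH = 1.55

E°_cell = 0.26 V and n = 2.
log Q = n(E° − E)/0.0592 = 2×(0.26 − 0.163)/0.0592 = 3.277.
With Q = [Ni²⁺]·P(H₂) / [H⁺]^2, solving for [H⁺] gives log[H⁺] = -1.548, so pH = 1.55.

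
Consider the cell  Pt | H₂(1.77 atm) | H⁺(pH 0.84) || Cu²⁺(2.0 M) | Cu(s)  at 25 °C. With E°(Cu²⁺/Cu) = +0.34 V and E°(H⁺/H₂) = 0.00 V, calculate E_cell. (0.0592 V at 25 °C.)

The Cu²⁺/Cu couple is the cathode, so E°_cell = 0.34 V; n = 2.
[H⁺] = 10^(−0.84) = 0.14 M, and Q = [H⁺]^2 / ([Cu²⁺]·P(H₂)) = 0.00590.
E = E° − (0.0592/2) log Q = 0.34 − (0.0592/2)(-2.229) = 0.406 V.

0.41 V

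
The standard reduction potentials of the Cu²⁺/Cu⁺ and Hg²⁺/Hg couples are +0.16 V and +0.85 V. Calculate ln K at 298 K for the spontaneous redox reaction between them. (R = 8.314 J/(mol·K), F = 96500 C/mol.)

ln K = 53.8

E°_cell = +0.85 − (+0.16) = 0.69 V, with n = 2 electrons transferred.
At equilibrium E = 0, so the Nernst equation gives ln K = nFE°/RT = (2)(96500)(0.69)/((8.314)(298)) = 53.75.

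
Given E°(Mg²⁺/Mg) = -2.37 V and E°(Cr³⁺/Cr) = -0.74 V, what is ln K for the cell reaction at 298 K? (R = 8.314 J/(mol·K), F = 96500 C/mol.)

ln K = 380.9

E°_cell = -0.74 − (-2.37) = 1.63 V, with n = 6 electrons transferred.
At equilibrium E = 0, so the Nernst equation gives ln K = nFE°/RT = (6)(96500)(1.63)/((8.314)(298)) = 380.93.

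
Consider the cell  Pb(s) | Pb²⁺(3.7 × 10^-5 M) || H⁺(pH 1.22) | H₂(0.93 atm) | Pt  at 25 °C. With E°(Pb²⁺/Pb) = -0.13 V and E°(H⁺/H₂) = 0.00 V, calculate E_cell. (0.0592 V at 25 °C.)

The hydrogen couple is the cathode, so E°_cell = 0.13 V; n = 2.
[H⁺] = 10^(−1.22) = 0.060 M, and Q = [Pb²⁺]·P(H₂) / [H⁺]^2 = 0.00948.
E = E° − (0.0592/2) log Q = 0.13 − (0.0592/2)(-2.023) = 0.190 V.

0.19 V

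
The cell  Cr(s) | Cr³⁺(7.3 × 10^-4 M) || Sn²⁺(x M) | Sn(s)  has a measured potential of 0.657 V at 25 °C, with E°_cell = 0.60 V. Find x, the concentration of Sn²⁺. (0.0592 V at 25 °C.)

0.68 M

From the Nernst equation, log Q = n(E° − E)/0.0592 = 6(0.60 − 0.657)/0.0592 = -5.777, so Q = 1.67 × 10^-6.
With Q = [Cr³⁺]^2/[Sn²⁺]^3 and the known concentrations, [Sn²⁺]^3 in the denominator gives [Sn²⁺] = 0.68 M.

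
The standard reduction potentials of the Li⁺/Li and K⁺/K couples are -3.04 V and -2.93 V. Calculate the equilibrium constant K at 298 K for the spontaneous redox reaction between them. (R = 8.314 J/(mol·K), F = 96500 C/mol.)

73

E°_cell = -2.93 − (-3.04) = 0.11 V, with n = 1 electron transferred.
At equilibrium E = 0, so the Nernst equation gives ln K = nFE°/RT = (1)(96500)(0.11)/((8.314)(298)) = 4.28.
K = e^4.28 = 73.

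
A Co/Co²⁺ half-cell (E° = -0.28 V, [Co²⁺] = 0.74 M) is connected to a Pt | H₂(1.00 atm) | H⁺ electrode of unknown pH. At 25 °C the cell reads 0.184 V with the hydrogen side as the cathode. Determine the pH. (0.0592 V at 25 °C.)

E°_cell = 0.28 V and n = 2.
log Q = n(E° − E)/0.0592 = 2×(0.28 − 0.184)/0.0592 = 3.243.
With Q = [Co²⁺]·P(H₂) / [H⁺]^2, solving for [H⁺] gives log[H⁺] = -1.687, so pH = 1.69.

pH = 1.69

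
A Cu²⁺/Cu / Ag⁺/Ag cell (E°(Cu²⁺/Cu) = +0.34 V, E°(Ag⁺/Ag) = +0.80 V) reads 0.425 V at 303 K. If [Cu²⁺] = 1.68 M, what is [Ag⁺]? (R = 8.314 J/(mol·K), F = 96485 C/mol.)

From the Nernst equation, ln Q = nF(E° − E)/RT = 2×96485×(0.46 − 0.425)/(8.314×303) = 2.681, so Q = 14.6.
With Q = [Cu²⁺]/[Ag⁺]^2 and the known concentrations, [Ag⁺]^2 in the denominator gives [Ag⁺] = 0.34 M.

0.34 M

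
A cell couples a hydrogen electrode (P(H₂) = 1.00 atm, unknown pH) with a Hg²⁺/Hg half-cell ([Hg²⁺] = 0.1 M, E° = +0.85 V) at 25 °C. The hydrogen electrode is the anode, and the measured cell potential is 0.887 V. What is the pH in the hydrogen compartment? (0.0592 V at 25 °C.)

E°_cell = 0.85 V and n = 2.
log Q = n(E° − E)/0.0592 = 2×(0.85 − 0.887)/0.0592 = -1.250.
With Q = [H⁺]^2 / ([Hg²⁺]·P(H₂)), solving for [H⁺] gives log[H⁺] = -1.125, so pH = 1.13.

pH = 1.13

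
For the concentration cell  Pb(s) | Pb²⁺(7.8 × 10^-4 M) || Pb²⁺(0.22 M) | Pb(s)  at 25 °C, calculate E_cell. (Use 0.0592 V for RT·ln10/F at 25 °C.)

0.073 V

Both half-cells are Pb²⁺/Pb, so E°_cell = 0. The concentrated side is the cathode; the cell reaction moves Pb²⁺ from high to low concentration with n = 2.
Q = [Pb²⁺]_dilute/[Pb²⁺]_conc = 7.8 × 10^-4/0.22 = 0.00355.
E = 0 − (0.0592/2) log Q = −(0.0592/2)(-2.450) = 0.0725 V.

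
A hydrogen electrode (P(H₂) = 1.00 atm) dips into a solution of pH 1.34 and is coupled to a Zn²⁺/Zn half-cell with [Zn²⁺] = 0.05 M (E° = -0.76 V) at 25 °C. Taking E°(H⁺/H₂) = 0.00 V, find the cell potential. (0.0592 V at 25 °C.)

0.72 V

The hydrogen couple is the cathode, so E°_cell = 0.76 V; n = 2.
[H⁺] = 10^(−1.34) = 0.046 M, and Q = [Zn²⁺]·P(H₂) / [H⁺]^2 = 23.9.
E = E° − (0.0592/2) log Q = 0.76 − (0.0592/2)(1.379) = 0.719 V.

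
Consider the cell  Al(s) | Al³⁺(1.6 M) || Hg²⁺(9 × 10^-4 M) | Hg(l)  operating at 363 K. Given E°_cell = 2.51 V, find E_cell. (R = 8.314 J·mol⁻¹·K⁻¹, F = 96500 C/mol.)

2.40 V

Balancing electrons gives n = 6; the reaction quotient is Q = [Al³⁺]^2/[Hg²⁺]^3 = 3.51 × 10^9.
E = E° − (RT/nF) ln Q = 2.51 − (8.314×363)/(6×96500) × (21.979) = 2.510 − 0.115 = 2.395 V.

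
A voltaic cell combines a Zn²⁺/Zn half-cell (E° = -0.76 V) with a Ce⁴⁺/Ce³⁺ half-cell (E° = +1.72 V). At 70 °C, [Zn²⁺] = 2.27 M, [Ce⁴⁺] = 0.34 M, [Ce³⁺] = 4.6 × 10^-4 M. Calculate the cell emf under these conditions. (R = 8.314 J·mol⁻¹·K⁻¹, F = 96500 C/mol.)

2.66 V

The Ce⁴⁺/Ce³⁺ couple has the higher reduction potential and acts as the cathode, so E°_cell = +1.72 − (-0.76) = 2.48 V.
Balancing electrons gives n = 2; the reaction quotient is Q = [Zn²⁺]·[Ce³⁺]^2/[Ce⁴⁺]^2 = 4.16 × 10^-6.
E = E° − (RT/nF) ln Q = 2.48 − (8.314×343)/(2×96500) × (-12.391) = 2.480 + 0.183 = 2.663 V.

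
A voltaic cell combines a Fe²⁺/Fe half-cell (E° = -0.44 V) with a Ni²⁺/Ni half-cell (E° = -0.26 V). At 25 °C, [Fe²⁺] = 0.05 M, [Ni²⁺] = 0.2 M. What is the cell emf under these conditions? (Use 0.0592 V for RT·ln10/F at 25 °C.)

The Ni²⁺/Ni couple has the higher reduction potential and acts as the cathode, so E°_cell = -0.26 − (-0.44) = 0.18 V.
Balancing electrons gives n = 2; the reaction quotient is Q = [Fe²⁺]/[Ni²⁺] = 0.250.
At 25 °C, E = E° − (0.0592/n) log Q = 0.18 − (0.0592/2)(-0.602) = 0.180 + 0.018 = 0.198 V.

0.198 V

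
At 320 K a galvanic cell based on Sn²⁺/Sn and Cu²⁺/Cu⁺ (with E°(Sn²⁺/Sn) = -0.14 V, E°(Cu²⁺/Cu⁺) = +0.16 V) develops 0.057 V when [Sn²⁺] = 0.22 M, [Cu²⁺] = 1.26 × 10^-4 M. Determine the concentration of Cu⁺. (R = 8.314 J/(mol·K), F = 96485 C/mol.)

From the Nernst equation, ln Q = nF(E° − E)/RT = 2×96485×(0.30 − 0.057)/(8.314×320) = 17.625, so Q = 4.51 × 10^7.
With Q = [Sn²⁺]·[Cu⁺]^2/[Cu²⁺]^2 and the known concentrations, [Cu⁺]^2 in the numerator gives [Cu⁺] = 1.8 M.

1.8 M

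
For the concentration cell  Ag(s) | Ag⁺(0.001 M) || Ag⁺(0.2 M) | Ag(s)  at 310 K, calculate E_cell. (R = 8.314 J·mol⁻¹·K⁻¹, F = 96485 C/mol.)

Both half-cells are Ag⁺/Ag, so E°_cell = 0. The concentrated side is the cathode; the cell reaction moves Ag⁺ from high to low concentration with n = 1.
Q = [Ag⁺]_dilute/[Ag⁺]_conc = 0.001/0.2 = 0.00500.
E = 0 − (RT/nF) ln Q = −((8.314×310)/(1×96485))(-5.298) = 0.1415 V.

0.14 V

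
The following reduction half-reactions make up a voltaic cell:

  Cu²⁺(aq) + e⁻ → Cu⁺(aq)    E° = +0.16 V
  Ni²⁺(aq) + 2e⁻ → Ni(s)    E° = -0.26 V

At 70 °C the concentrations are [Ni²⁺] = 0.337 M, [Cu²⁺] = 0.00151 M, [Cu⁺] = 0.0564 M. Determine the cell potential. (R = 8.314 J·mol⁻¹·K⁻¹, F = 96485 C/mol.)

The Cu²⁺/Cu⁺ couple has the higher reduction potential and acts as the cathode, so E°_cell = +0.16 − (-0.26) = 0.42 V.
Balancing electrons gives n = 2; the reaction quotient is Q = [Ni²⁺]·[Cu⁺]^2/[Cu²⁺]^2 = 470.
E = E° − (RT/nF) ln Q = 0.42 − (8.314×343)/(2×96485) × (6.153) = 0.420 − 0.091 = 0.329 V.

0.329 V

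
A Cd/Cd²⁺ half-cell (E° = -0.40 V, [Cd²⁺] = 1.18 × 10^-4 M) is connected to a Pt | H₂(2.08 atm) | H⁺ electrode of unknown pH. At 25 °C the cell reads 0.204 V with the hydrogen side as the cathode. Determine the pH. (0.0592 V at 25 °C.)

E°_cell = 0.40 V and n = 2.
log Q = n(E° − E)/0.0592 = 2×(0.40 − 0.204)/0.0592 = 6.622.
With Q = [Cd²⁺]·P(H₂) / [H⁺]^2, solving for [H⁺] gives log[H⁺] = -5.116, so pH = 5.12.

pH = 5.12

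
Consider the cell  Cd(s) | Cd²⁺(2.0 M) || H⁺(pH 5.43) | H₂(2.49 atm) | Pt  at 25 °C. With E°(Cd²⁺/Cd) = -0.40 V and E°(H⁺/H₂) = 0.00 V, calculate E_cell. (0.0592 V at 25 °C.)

The hydrogen couple is the cathode, so E°_cell = 0.40 V; n = 2.
[H⁺] = 10^(−5.43) = 3.7 × 10^-6 M, and Q = [Cd²⁺]·P(H₂) / [H⁺]^2 = 3.61 × 10^11.
E = E° − (0.0592/2) log Q = 0.40 − (0.0592/2)(11.557) = 0.058 V.

0.058 V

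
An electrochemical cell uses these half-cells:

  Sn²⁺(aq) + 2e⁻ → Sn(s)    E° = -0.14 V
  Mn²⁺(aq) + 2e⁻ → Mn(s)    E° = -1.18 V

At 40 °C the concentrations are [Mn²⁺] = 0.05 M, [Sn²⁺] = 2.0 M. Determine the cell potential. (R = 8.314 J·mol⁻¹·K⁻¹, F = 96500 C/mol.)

1.09 V

The Sn²⁺/Sn couple has the higher reduction potential and acts as the cathode, so E°_cell = -0.14 − (-1.18) = 1.04 V.
Balancing electrons gives n = 2; the reaction quotient is Q = [Mn²⁺]/[Sn²⁺] = 0.0250.
E = E° − (RT/nF) ln Q = 1.04 − (8.314×313)/(2×96500) × (-3.689) = 1.040 + 0.050 = 1.090 V.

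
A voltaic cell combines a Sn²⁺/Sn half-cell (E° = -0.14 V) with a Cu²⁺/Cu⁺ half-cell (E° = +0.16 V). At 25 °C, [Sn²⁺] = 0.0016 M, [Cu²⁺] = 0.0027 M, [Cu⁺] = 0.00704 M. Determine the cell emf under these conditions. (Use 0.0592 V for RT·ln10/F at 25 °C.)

0.358 V

The Cu²⁺/Cu⁺ couple has the higher reduction potential and acts as the cathode, so E°_cell = +0.16 − (-0.14) = 0.30 V.
Balancing electrons gives n = 2; the reaction quotient is Q = [Sn²⁺]·[Cu⁺]^2/[Cu²⁺]^2 = 0.0109.
At 25 °C, E = E° − (0.0592/n) log Q = 0.30 − (0.0592/2)(-1.963) = 0.300 + 0.058 = 0.358 V.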